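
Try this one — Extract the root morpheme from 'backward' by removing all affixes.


Remove suffix '-ward' from 'backward' to get root 'back'.

back


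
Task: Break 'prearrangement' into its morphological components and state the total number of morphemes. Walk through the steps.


Step 1: Identify prefix: 'pre' (meaning: before)
Step 2: Identify root: 'arrange'
Step 3: Identify suffix(es): 'ment'
Decomposition: pre- (prefix: before) + arrange (root) + -ment (suffix: action/result)
Total morphemes: 3

3 morphemes (pre- (prefix: before) + arrange (root) + -ment (suffix: action/result))


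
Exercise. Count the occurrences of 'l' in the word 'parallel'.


Letter 'l' in 'parallel': found at position(s) 5, 6, 8 = 3 occurrence(s).

3


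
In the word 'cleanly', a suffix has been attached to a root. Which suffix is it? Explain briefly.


The word 'cleanly' = 'clean' (root) + '-ly' (suffix). The suffix is '-ly'.

ly


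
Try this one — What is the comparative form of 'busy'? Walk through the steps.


Apply comparative formation (consonant + y: change y to i, add -er): 'busy' -> 'busier'.

busier


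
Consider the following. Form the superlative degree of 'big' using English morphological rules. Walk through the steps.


Apply superlative formation (double final consonant, add -est): 'big' -> 'biggest'.

biggest


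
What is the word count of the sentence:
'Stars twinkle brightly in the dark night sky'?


Split into words: Stars | twinkle | brightly | in | the | dark | night | sky = 8 words.

8


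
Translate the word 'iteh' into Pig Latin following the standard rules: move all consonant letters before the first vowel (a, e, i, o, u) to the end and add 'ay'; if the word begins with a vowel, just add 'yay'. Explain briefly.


'iteh' starts with a vowel, so add 'yay': 'itehyay'.

itehyay


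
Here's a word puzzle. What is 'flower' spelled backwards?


Reverse 'flower' character by character: 'rewolf'.

rewolf


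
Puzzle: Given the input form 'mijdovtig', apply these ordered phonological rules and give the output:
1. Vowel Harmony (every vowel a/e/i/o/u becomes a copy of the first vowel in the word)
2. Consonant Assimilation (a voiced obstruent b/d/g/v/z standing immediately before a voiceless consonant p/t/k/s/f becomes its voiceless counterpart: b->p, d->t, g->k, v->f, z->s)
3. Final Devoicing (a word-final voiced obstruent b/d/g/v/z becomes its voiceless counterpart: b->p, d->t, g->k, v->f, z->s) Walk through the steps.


Starting form: 'mijdovtig'
Rule 1: Vowel Harmony: all vowels become 'i' (matching first vowel). 'mijdovtig' -> 'mijdivtig'
Rule 2: Consonant Assimilation: voiced obstruent before voiceless consonant becomes voiceless ('vt' -> 'ft'). 'mijdivtig' -> 'mijdiftig'
Rule 3: Final Devoicing: word-final voiced obstruent 'g' becomes voiceless 'k'. 'mijdiftig' -> 'mijdiftik'
Final form: 'mijdiftik'

mijdiftik


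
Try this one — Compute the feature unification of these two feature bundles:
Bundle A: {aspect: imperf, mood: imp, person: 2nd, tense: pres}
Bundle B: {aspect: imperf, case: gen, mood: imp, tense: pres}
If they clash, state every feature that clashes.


Compare features:
aspect: A=imperf vs B=imperf -> unified: imperf
case: A=_ vs B=gen -> unified: gen
mood: A=imp vs B=imp -> unified: imp
person: A=2nd vs B=_ -> unified: 2nd
tense: A=pres vs B=pres -> unified: pres
No clashes found.

Unified: {aspect: imperf, case: gen, mood: imp, person: 2nd, tense: pres}


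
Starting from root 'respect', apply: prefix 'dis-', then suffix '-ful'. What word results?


Step 1: Add prefix 'dis-' to 'respect' = 'disrespect'
Step 2: Add suffix '-ful' to 'disrespect' = 'disrespectful'

disrespectful


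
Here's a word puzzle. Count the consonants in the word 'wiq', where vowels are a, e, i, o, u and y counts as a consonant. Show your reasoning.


Consonants in 'wiq': w, q = 2 consonants.

2


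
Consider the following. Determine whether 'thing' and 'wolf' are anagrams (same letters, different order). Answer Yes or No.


Sorted letters of 'thing': 'ghint'
Sorted letters of 'wolf': 'flow'
They do not match.

No


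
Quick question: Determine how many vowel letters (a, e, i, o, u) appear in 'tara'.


Vowels in 'tara': a, a = 2 vowels.

2


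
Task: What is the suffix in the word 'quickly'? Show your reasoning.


The word 'quickly' = 'quick' (root) + '-ly' (suffix). The suffix is '-ly'.

ly


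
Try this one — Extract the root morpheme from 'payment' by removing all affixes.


Remove suffix '-ment' from 'payment' to get root 'pay'.

pay


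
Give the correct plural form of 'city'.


Apply rule: Change -y to -ies (consonant + y). 'city' becomes 'cities'.

cities


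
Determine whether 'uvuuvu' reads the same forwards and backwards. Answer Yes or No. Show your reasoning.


Forward: 'uvuuvu'
Reversed: 'uvuuvu'
They are identical.

Yes


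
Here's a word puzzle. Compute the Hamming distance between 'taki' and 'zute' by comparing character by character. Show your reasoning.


Alignment:
Position 1: 't' vs 'z' = DIFFER
Position 2: 'a' vs 'u' = DIFFER
Position 3: 'k' vs 't' = DIFFER
Position 4: 'i' vs 'e' = DIFFER
Total differences: 4

4


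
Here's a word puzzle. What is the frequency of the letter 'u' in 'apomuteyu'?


Letter 'u' in 'apomuteyu': found at position(s) 5, 9 = 2 occurrence(s).

2


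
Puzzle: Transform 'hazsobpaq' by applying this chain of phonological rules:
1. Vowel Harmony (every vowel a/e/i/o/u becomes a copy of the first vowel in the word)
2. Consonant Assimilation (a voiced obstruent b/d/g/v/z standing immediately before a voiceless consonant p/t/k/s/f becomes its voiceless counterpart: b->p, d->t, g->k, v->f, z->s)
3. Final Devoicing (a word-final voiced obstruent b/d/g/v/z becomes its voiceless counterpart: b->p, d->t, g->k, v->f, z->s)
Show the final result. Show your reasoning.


Starting form: 'hazsobpaq'
Rule 1: Vowel Harmony: all vowels become 'a' (matching first vowel). 'hazsobpaq' -> 'hazsabpaq'
Rule 2: Consonant Assimilation: voiced obstruent before voiceless consonant becomes voiceless ('zs' -> 'ss', 'bp' -> 'pp'). 'hazsabpaq' -> 'hassappaq'
Rule 3: Final Devoicing: final consonant 'q' is not one of the voiced obstruents b/d/g/v/z. No change.
Final form: 'hassappaq'

hassappaq


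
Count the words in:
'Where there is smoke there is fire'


Split into words: Where | there | is | smoke | there | is | fire = 7 words.

7


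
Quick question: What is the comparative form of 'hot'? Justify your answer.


Apply comparative formation (double final consonant, add -er): 'hot' -> 'hotter'.

hotter


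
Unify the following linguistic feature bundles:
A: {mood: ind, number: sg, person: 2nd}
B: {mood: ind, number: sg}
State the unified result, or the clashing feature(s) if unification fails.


Compare features:
mood: A=ind vs B=ind -> unified: ind
number: A=sg vs B=sg -> unified: sg
person: A=2nd vs B=_ -> unified: 2nd
No clashes found.

Unified: {mood: ind, number: sg, person: 2nd}


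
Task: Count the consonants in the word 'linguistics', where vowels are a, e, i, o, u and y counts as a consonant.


Consonants in 'linguistics': l, n, g, s, t, c, s = 7 consonants.

7


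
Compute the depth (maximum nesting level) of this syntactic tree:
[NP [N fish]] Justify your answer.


Count bracket nesting levels:
'[' at pos 0: depth = 1
'[' at pos 4: depth = 2
Maximum depth reached: 2

2


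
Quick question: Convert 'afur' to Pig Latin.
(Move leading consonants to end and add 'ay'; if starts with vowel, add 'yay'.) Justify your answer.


'afur' starts with a vowel, so add 'yay': 'afuryay'.

afuryay


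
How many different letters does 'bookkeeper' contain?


Unique letters in 'bookkeeper': {b, e, k, o, p, r} = 6 distinct letters.

6


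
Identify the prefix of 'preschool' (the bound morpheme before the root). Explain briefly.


The word 'preschool' = 'pre' (prefix) + 'school' (root). The prefix is 'pre'.

pre


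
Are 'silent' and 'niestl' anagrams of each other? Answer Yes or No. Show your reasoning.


Sorted letters of 'silent': 'eilnst'
Sorted letters of 'niestl': 'eilnst'
They match.

Yes


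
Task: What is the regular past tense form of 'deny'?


Apply rule: Change -y to -ied. 'deny' becomes 'denied'.

denied


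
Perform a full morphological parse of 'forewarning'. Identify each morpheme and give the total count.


Step 1: Identify prefix: 'fore' (meaning: before/front)
Step 2: Identify root: 'warn'
Step 3: Identify suffix(es): 'ing'
Decomposition: fore- (prefix: before/front) + warn (root) + -ing (suffix: ongoing action)
Total morphemes: 3

3 morphemes (fore- (prefix: before/front) + warn (root) + -ing (suffix: ongoing action))


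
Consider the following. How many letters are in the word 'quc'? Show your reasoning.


Spell out 'quc' and number each letter: q(1), u(2), c(3). Total: 3 letters.

3


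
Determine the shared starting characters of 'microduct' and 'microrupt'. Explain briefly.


Compare from the start: 5 characters match: 'micro'. Mismatch at position 6: 'd' vs 'r'.

micro


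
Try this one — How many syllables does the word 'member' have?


Break 'member' into syllables: mem-ber -> mem | ber = 2 syllables

2 syllables


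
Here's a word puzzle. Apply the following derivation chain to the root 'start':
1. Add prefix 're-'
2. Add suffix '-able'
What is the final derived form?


Step 1: Add prefix 're-' to 'start' = 'restart'
Step 2: Add suffix '-able' to 'restart' = 'restartable'

restartable


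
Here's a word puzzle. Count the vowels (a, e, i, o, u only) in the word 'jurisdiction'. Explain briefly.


Vowels in 'jurisdiction': u, i, i, i, o = 5 vowels.

5


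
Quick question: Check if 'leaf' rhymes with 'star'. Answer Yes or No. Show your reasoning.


Rime (stressed vowel + following sounds) of 'leaf': -eaf = /iːf/
Rime of 'star': -ar = /ɑːr/
/iːf/ and /ɑːr/ are different ending sounds, so the words do not rhyme.

No


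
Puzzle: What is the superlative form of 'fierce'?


Apply superlative formation (ends in e: add -st): 'fierce' -> 'fiercest'.

fiercest


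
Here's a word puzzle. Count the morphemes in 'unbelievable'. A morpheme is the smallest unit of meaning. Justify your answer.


Decomposition: un- (prefix) + believe (root) + -able (suffix) = 3 morpheme(s)

3 morphemes


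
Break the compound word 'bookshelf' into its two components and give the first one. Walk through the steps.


Split 'bookshelf' into 'book' + 'shelf'. The first part is 'book'.

book


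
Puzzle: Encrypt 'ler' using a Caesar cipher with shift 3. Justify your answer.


Shift each letter by 3: l -> o, e -> h, r -> u. Result: 'ohu'.

ohu


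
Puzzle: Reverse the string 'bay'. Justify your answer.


Reverse 'bay' character by character: 'yab'.

yab


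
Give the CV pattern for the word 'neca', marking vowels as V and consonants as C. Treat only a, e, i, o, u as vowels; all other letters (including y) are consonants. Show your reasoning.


Letter mapping: n = C, e = V, c = C, a = V.

CVCV


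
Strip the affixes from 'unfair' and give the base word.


Remove prefix 'un' from 'unfair' to get root 'fair'.

fair


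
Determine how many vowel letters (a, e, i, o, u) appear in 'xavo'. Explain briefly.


Vowels in 'xavo': a, o = 2 vowels.

2


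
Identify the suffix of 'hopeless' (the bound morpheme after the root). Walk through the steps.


The word 'hopeless' = 'hope' (root) + '-less' (suffix). The suffix is '-less'.

less


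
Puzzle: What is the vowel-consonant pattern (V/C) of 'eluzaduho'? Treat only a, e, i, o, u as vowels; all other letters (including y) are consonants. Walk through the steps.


Letter mapping: e = V, l = C, u = V, z = C, a = V, d = C, u = V, h = C, o = V.

VCVCVCVCV


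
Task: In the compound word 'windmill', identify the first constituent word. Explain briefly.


Split 'windmill' into 'wind' + 'mill'. The first part is 'wind'.

wind


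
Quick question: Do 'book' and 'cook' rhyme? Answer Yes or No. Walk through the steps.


Rime (stressed vowel + following sounds) of 'book': -ook = /ʊk/
Rime of 'cook': -ook = /ʊk/
/ʊk/ and /ʊk/ are the same ending sound, so the words rhyme.

Yes


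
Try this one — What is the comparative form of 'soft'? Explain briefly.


Apply comparative formation (add -er): 'soft' -> 'softer'.

softer


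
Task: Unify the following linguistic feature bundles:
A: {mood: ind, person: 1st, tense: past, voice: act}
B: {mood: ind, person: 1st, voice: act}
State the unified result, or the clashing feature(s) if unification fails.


Compare features:
mood: A=ind vs B=ind -> unified: ind
person: A=1st vs B=1st -> unified: 1st
tense: A=past vs B=_ -> unified: past
voice: A=act vs B=act -> unified: act
No clashes found.

Unified: {mood: ind, person: 1st, tense: past, voice: act}


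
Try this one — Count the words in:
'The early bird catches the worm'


Split into words: The | early | bird | catches | the | worm = 6 words.

6


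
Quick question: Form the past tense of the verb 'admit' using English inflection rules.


Apply rule: Double final consonant and add -ed. 'admit' becomes 'admitted'.

admitted


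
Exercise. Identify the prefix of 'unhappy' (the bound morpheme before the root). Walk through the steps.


The word 'unhappy' = 'un' (prefix) + 'happy' (root). The prefix is 'un'.

un


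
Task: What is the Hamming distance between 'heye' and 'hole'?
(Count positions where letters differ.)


Alignment:
Position 1: 'h' vs 'h' = match
Position 2: 'e' vs 'o' = DIFFER
Position 3: 'y' vs 'l' = DIFFER
Position 4: 'e' vs 'e' = match
Total differences: 2

2


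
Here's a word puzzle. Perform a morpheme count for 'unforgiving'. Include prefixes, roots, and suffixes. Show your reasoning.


Decomposition: un- (prefix) + forgive (root) + -ing (suffix) = 3 morpheme(s)

3 morphemes


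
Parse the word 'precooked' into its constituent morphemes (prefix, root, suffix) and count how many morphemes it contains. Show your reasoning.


Step 1: Identify prefix: 'pre' (meaning: before)
Step 2: Identify root: 'cook'
Step 3: Identify suffix(es): 'ed'
Decomposition: pre- (prefix: before) + cook (root) + -ed (suffix: past)
Total morphemes: 3

3 morphemes (pre- (prefix: before) + cook (root) + -ed (suffix: past))


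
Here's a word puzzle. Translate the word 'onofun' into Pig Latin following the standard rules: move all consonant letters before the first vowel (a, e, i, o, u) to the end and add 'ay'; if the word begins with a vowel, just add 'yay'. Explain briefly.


'onofun' starts with a vowel, so add 'yay': 'onofunyay'.

onofunyay


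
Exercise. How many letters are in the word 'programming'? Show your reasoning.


Spell out 'programming' and number each letter: p(1), r(2), o(3), g(4), r(5), a(6), m(7), m(8), i(9), n(10), g(11). Total: 11 letters.

11


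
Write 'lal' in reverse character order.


Reverse 'lal' character by character: 'lal'.

lal


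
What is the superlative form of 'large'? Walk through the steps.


Apply superlative formation (ends in e: add -st): 'large' -> 'largest'.

largest


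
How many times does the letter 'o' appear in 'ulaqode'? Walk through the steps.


Letter 'o' in 'ulaqode': found at position(s) 5 = 1 occurrence(s).

1


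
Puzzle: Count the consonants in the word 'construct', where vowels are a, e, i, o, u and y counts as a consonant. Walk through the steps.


Consonants in 'construct': c, n, s, t, r, c, t = 7 consonants.

7


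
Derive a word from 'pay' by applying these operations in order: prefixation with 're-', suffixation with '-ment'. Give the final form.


Step 1: Add prefix 're-' to 'pay' = 'repay'
Step 2: Add suffix '-ment' to 'repay' = 'repayment'

repayment


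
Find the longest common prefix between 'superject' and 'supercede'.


Compare from the start: 5 characters match: 'super'. Mismatch at position 6: 'j' vs 'c'.

super


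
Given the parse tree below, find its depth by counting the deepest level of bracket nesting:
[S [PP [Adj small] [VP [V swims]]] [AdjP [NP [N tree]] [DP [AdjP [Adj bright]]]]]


Count bracket nesting levels:
'[' at pos 0: depth = 1
'[' at pos 3: depth = 2
'[' at pos 7: depth = 3
'[' at pos 19: depth = 3
'[' at pos 23: depth = 4
'[' at pos 35: depth = 2
'[' at pos 41: depth = 3
'[' at pos 45: depth = 4
'[' at pos 55: depth = 3
'[' at pos 59: depth = 4
'[' at pos 65: depth = 5
Maximum depth reached: 5

5


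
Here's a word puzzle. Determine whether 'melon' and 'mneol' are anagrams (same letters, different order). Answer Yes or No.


Sorted letters of 'melon': 'elmno'
Sorted letters of 'mneol': 'elmno'
They match.

Yes


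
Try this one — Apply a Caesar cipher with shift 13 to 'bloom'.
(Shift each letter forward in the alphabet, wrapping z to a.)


Shift each letter by 13: b -> o, l -> y, o -> b, o -> b, m -> z. Result: 'oybbz'.

oybbz


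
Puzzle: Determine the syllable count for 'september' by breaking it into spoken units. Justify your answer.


Break 'september' into syllables: sep-tem-ber -> sep | tem | ber = 3 syllables

3 syllables


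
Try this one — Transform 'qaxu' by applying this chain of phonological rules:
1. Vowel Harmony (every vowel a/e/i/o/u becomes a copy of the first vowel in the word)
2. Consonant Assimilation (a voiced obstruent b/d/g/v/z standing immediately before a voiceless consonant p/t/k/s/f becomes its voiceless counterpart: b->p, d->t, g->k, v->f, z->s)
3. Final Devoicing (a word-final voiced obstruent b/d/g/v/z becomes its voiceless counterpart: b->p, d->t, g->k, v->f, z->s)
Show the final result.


Starting form: 'qaxu'
Rule 1: Vowel Harmony: all vowels become 'a' (matching first vowel). 'qaxu' -> 'qaxa'
Rule 2: Consonant Assimilation: no voiced obstruent (b/d/g/v/z) stands immediately before a voiceless consonant (p/t/k/s/f). No change.
Rule 3: Final Devoicing: the word ends in the vowel 'a', not a consonant. No change.
Final form: 'qaxa'

qaxa


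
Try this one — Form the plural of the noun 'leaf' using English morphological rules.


Apply rule: Change -f to -ves. 'leaf' becomes 'leaves'.

leaves


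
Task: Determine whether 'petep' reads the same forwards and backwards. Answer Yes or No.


Forward: 'petep'
Reversed: 'petep'
They are identical.

Yes


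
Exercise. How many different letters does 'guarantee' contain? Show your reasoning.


Unique letters in 'guarantee': {a, e, g, n, r, t, u} = 7 distinct letters.

7


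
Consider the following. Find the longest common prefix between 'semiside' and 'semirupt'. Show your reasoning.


Compare from the start: 4 characters match: 'semi'. Mismatch at position 5: 's' vs 'r'.

semi


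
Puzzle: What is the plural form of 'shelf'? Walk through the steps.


Apply rule: Change -f to -ves. 'shelf' becomes 'shelves'.

shelves


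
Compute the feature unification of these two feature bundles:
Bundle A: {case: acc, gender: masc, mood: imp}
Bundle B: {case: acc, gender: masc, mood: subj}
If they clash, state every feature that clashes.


Compare features:
case: A=acc vs B=acc -> unified: acc
gender: A=masc vs B=masc -> unified: masc
mood: A=imp vs B=subj -> CLASH
Clash detected on feature 'mood' (imp vs subj); unification fails.

CLASH on 'mood' (imp vs subj)


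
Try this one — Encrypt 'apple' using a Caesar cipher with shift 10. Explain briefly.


Shift each letter by 10: a -> k, p -> z, p -> z, l -> v, e -> o. Result: 'kzzvo'.

kzzvo


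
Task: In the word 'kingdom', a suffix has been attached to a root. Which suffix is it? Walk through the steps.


The word 'kingdom' = 'king' (root) + '-dom' (suffix). The suffix is '-dom'.

dom


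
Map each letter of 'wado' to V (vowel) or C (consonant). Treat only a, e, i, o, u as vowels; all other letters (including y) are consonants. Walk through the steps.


Letter mapping: w = C, a = V, d = C, o = V.

CVCV


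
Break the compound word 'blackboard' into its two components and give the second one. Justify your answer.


Split 'blackboard' into 'black' + 'board'. The second part is 'board'.

board


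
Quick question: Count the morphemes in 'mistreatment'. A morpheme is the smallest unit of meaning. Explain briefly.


Decomposition: mis- (prefix) + treat (root) + -ment (suffix) = 3 morpheme(s)

3 morphemes


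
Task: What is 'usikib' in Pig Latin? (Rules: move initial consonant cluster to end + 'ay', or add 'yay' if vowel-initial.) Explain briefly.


'usikib' starts with a vowel, so add 'yay': 'usikibyay'.

usikibyay


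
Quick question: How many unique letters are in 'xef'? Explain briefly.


Unique letters in 'xef': {e, f, x} = 3 distinct letters.

3


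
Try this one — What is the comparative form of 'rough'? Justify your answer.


Apply comparative formation (add -er): 'rough' -> 'rougher'.

rougher


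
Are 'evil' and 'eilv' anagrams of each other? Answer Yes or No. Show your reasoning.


Sorted letters of 'evil': 'eilv'
Sorted letters of 'eilv': 'eilv'
They match.

Yes


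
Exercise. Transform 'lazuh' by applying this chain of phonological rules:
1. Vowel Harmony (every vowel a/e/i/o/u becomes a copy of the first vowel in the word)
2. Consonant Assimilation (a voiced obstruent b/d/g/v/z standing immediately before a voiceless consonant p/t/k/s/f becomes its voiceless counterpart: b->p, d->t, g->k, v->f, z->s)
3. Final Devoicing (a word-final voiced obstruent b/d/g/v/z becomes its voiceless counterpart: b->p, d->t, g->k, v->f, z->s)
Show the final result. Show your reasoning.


Starting form: 'lazuh'
Rule 1: Vowel Harmony: all vowels become 'a' (matching first vowel). 'lazuh' -> 'lazah'
Rule 2: Consonant Assimilation: no voiced obstruent (b/d/g/v/z) stands immediately before a voiceless consonant (p/t/k/s/f). No change.
Rule 3: Final Devoicing: final consonant 'h' is not one of the voiced obstruents b/d/g/v/z. No change.
Final form: 'lazah'

lazah


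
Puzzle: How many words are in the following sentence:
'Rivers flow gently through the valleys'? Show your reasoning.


Split into words: Rivers | flow | gently | through | the | valleys = 6 words.

6


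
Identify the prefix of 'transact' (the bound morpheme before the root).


The word 'transact' = 'trans' (prefix) + 'act' (root). The prefix is 'trans'.

trans


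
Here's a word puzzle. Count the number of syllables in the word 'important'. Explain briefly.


Break 'important' into syllables: im-por-tant -> im | por | tant = 3 syllables

3 syllables


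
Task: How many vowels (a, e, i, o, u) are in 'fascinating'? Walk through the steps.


Vowels in 'fascinating': a, i, a, i = 4 vowels.

4


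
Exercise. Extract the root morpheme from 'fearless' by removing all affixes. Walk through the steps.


Remove suffix '-less' from 'fearless' to get root 'fear'.

fear


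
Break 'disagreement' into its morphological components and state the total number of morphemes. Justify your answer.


Step 1: Identify prefix: 'dis' (meaning: not/apart)
Step 2: Identify root: 'agree'
Step 3: Identify suffix(es): 'ment'
Decomposition: dis- (prefix: not/apart) + agree (root) + -ment (suffix: action/result)
Total morphemes: 3

3 morphemes (dis- (prefix: not/apart) + agree (root) + -ment (suffix: action/result))


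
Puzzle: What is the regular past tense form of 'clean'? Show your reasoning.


Apply rule: Add -ed. 'clean' becomes 'cleaned'.

cleaned


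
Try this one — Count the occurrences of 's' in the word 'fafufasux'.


Letter 's' in 'fafufasux': found at position(s) 7 = 1 occurrence(s).

1


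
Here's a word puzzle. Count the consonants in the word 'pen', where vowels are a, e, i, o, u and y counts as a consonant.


Consonants in 'pen': p, n = 2 consonants.

2


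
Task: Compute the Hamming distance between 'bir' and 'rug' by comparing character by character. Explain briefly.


Alignment:
Position 1: 'b' vs 'r' = DIFFER
Position 2: 'i' vs 'u' = DIFFER
Position 3: 'r' vs 'g' = DIFFER
Total differences: 3

3


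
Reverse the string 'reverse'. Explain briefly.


Reverse 'reverse' character by character: 'esrever'.

esrever


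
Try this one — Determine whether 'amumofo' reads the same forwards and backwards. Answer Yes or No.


Forward: 'amumofo'
Reversed: 'ofomuma'
They differ.

No


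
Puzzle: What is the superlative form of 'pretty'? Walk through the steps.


Apply superlative formation (consonant + y: change y to i, add -est): 'pretty' -> 'prettiest'.

prettiest


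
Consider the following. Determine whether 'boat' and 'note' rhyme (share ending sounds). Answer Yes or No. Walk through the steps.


Rime (stressed vowel + following sounds) of 'boat': -oat = /oʊt/
Rime of 'note': -ote = /oʊt/
/oʊt/ and /oʊt/ are the same ending sound, so the words rhyme.

Yes


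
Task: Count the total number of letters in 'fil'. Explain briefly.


Spell out 'fil' and number each letter: f(1), i(2), l(3). Total: 3 letters.

3


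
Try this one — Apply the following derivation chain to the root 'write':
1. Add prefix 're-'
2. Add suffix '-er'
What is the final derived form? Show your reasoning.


Step 1: Add prefix 're-' to 'write' = 'rewrite'
Step 2: Add suffix '-er' to 'rewrite' = 'rewriter'

rewriter


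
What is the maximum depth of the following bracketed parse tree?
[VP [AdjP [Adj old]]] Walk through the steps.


Count bracket nesting levels:
'[' at pos 0: depth = 1
'[' at pos 4: depth = 2
'[' at pos 10: depth = 3
Maximum depth reached: 3

3


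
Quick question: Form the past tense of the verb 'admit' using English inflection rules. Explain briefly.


Apply rule: Double final consonant and add -ed. 'admit' becomes 'admitted'.

admitted


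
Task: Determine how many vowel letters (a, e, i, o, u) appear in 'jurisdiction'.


Vowels in 'jurisdiction': u, i, i, i, o = 5 vowels.

5


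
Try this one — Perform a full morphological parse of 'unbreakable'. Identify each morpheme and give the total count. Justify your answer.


Step 1: Identify prefix: 'un' (meaning: not/reverse)
Step 2: Identify root: 'break'
Step 3: Identify suffix(es): 'able'
Decomposition: un- (prefix: not/reverse) + break (root) + -able (suffix: capable of)
Total morphemes: 3

3 morphemes (un- (prefix: not/reverse) + break (root) + -able (suffix: capable of))


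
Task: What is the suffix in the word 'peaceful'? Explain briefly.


The word 'peaceful' = 'peace' (root) + '-ful' (suffix). The suffix is '-ful'.

ful


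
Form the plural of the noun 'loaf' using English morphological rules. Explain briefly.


Apply rule: Change -f to -ves. 'loaf' becomes 'loaves'.

loaves


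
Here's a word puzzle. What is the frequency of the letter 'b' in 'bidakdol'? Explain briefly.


Letter 'b' in 'bidakdol': found at position(s) 1 = 1 occurrence(s).

1


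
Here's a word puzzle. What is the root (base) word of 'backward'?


Remove suffix '-ward' from 'backward' to get root 'back'.

back


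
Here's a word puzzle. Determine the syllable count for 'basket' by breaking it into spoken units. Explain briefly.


Break 'basket' into syllables: bas-ket -> bas | ket = 2 syllables

2 syllables


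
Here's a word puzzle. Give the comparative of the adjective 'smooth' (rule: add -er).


Apply comparative formation (add -er): 'smooth' -> 'smoother'.

smoother


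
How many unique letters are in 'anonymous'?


Unique letters in 'anonymous': {a, m, n, o, s, u, y} = 7 distinct letters.

7


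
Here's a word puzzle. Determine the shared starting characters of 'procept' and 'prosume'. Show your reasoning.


Compare from the start: 3 characters match: 'pro'. Mismatch at position 4: 'c' vs 's'.

pro


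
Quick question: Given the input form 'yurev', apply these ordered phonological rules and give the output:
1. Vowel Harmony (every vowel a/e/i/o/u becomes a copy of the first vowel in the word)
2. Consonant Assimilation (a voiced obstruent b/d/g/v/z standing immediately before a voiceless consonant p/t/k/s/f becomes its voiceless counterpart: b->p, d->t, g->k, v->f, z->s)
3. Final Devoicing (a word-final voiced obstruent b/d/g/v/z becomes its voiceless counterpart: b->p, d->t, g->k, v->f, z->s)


Starting form: 'yurev'
Rule 1: Vowel Harmony: all vowels become 'u' (matching first vowel). 'yurev' -> 'yuruv'
Rule 2: Consonant Assimilation: no voiced obstruent (b/d/g/v/z) stands immediately before a voiceless consonant (p/t/k/s/f). No change.
Rule 3: Final Devoicing: word-final voiced obstruent 'v' becomes voiceless 'f'. 'yuruv' -> 'yuruf'
Final form: 'yuruf'

yuruf


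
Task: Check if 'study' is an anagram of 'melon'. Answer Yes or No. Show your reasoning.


Sorted letters of 'study': 'dstuy'
Sorted letters of 'melon': 'elmno'
They do not match.

No


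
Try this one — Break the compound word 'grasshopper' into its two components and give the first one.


Split 'grasshopper' into 'grass' + 'hopper'. The first part is 'grass'.

grass


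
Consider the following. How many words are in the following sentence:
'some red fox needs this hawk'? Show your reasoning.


Split into words: some | red | fox | needs | this | hawk = 6 words.

6


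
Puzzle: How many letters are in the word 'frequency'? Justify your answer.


Spell out 'frequency' and number each letter: f(1), r(2), e(3), q(4), u(5), e(6), n(7), c(8), y(9). Total: 9 letters.

9


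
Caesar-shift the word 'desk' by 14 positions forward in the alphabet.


Shift each letter by 14: d -> r, e -> s, s -> g, k -> y. Result: 'rsgy'.

rsgy


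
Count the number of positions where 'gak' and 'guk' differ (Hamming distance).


Alignment:
Position 1: 'g' vs 'g' = match
Position 2: 'a' vs 'u' = DIFFER
Position 3: 'k' vs 'k' = match
Total differences: 1

1


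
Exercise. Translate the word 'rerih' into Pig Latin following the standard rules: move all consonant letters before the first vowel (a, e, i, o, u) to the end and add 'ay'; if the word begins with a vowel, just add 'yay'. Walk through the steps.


'rerih': move consonant cluster 'r' to end and add 'ay': 'erihray'.

erihray


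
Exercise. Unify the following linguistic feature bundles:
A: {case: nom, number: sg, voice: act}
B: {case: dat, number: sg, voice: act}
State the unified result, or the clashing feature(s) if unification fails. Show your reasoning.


Compare features:
case: A=nom vs B=dat -> CLASH
number: A=sg vs B=sg -> unified: sg
voice: A=act vs B=act -> unified: act
Clash detected on feature 'case' (nom vs dat); unification fails.

CLASH on 'case' (nom vs dat)


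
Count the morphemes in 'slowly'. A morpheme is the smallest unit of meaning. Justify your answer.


Decomposition: slow (root) + -ly (suffix) = 2 morpheme(s)

2 morphemes


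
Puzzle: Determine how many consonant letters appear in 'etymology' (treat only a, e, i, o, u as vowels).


Consonants in 'etymology': t, y, m, l, g, y = 6 consonants.

6


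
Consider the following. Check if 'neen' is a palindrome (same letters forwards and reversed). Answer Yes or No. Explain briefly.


Forward: 'neen'
Reversed: 'neen'
They are identical.

Yes


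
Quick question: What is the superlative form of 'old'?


Apply superlative formation (add -est): 'old' -> 'oldest'.

oldest


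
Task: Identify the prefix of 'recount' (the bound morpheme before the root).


The word 'recount' = 're' (prefix) + 'count' (root). The prefix is 're'.

re


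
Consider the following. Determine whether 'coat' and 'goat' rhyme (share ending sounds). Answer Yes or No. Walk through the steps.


Rime (stressed vowel + following sounds) of 'coat': -oat = /oʊt/
Rime of 'goat': -oat = /oʊt/
/oʊt/ and /oʊt/ are the same ending sound, so the words rhyme.

Yes


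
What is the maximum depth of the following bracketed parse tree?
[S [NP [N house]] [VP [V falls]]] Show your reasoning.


Count bracket nesting levels:
'[' at pos 0: depth = 1
'[' at pos 3: depth = 2
'[' at pos 7: depth = 3
'[' at pos 18: depth = 2
'[' at pos 22: depth = 3
Maximum depth reached: 3

3


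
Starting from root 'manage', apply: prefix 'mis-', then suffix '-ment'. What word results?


Step 1: Add prefix 'mis-' to 'manage' = 'mismanage'
Step 2: Add suffix '-ment' to 'mismanage' = 'mismanagement'

mismanagement


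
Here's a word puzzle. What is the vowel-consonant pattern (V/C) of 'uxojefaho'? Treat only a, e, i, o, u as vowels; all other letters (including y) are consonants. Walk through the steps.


Letter mapping: u = V, x = C, o = V, j = C, e = V, f = C, a = V, h = C, o = V.

VCVCVCVCV


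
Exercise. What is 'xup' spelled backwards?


Reverse 'xup' character by character: 'pux'.

pux


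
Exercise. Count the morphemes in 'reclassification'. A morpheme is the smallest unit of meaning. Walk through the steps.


Decomposition: re- (prefix) + class (root) + -ify (suffix) + -ation (suffix) = 4 morpheme(s)

4 morphemes


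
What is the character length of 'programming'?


Spell out 'programming' and number each letter: p(1), r(2), o(3), g(4), r(5), a(6), m(7), m(8), i(9), n(10), g(11). Total: 11 letters.

11


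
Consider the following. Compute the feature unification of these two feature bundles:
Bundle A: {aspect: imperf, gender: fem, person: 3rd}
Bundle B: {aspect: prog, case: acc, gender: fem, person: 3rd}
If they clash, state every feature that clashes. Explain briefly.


Compare features:
aspect: A=imperf vs B=prog -> CLASH
case: A=_ vs B=acc -> unified: acc
gender: A=fem vs B=fem -> unified: fem
person: A=3rd vs B=3rd -> unified: 3rd
Clash detected on feature 'aspect' (imperf vs prog); unification fails.

CLASH on 'aspect' (imperf vs prog)


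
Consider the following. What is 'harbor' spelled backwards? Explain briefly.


Reverse 'harbor' character by character: 'robrah'.

robrah


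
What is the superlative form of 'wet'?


Apply superlative formation (double final consonant, add -est): 'wet' -> 'wettest'.

wettest


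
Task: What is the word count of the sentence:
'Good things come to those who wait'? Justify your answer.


Split into words: Good | things | come | to | those | who | wait = 7 words.

7


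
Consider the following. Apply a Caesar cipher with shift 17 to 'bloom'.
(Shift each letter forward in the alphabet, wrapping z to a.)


Shift each letter by 17: b -> s, l -> c, o -> f, o -> f, m -> d. Result: 'scffd'.

scffd


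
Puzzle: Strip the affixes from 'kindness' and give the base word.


Remove suffix '-ness' from 'kindness' to get root 'kind'.

kind


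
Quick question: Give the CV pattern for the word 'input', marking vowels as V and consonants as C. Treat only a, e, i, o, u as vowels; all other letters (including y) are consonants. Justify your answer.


Letter mapping: i = V, n = C, p = C, u = V, t = C.

VCCVC


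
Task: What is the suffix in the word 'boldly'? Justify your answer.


The word 'boldly' = 'bold' (root) + '-ly' (suffix). The suffix is '-ly'.

ly


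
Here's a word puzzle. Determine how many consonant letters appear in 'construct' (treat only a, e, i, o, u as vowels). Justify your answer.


Consonants in 'construct': c, n, s, t, r, c, t = 7 consonants.

7


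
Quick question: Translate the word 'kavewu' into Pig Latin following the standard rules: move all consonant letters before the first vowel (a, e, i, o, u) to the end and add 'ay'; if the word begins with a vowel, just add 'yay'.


'kavewu': move consonant cluster 'k' to end and add 'ay': 'avewukay'.

avewukay


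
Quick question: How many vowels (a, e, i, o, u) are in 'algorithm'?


Vowels in 'algorithm': a, o, i = 3 vowels.

3


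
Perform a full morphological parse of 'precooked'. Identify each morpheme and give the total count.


Step 1: Identify prefix: 'pre' (meaning: before)
Step 2: Identify root: 'cook'
Step 3: Identify suffix(es): 'ed'
Decomposition: pre- (prefix: before) + cook (root) + -ed (suffix: past)
Total morphemes: 3

3 morphemes (pre- (prefix: before) + cook (root) + -ed (suffix: past))


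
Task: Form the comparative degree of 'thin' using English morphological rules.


Apply comparative formation (double final consonant, add -er): 'thin' -> 'thinner'.

thinner


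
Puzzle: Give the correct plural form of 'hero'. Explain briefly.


Apply rule: Add -es (consonant + o). 'hero' becomes 'heroes'.

heroes


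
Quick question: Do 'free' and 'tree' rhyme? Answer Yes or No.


Rime (stressed vowel + following sounds) of 'free': -ee = /iː/
Rime of 'tree': -ee = /iː/
/iː/ and /iː/ are the same ending sound, so the words rhyme.

Yes


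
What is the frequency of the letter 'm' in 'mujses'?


Letter 'm' in 'mujses': found at position(s) 1 = 1 occurrence(s).

1


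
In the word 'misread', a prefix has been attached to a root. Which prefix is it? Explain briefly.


The word 'misread' = 'mis' (prefix) + 'read' (root). The prefix is 'mis'.

mis


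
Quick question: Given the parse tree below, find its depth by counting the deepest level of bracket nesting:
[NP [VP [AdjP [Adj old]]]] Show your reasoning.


Count bracket nesting levels:
'[' at pos 0: depth = 1
'[' at pos 4: depth = 2
'[' at pos 8: depth = 3
'[' at pos 14: depth = 4
Maximum depth reached: 4

4


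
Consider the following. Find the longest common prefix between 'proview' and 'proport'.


Compare from the start: 3 characters match: 'pro'. Mismatch at position 4: 'v' vs 'p'.

pro


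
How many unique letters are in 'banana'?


Unique letters in 'banana': {a, b, n} = 3 distinct letters.

3


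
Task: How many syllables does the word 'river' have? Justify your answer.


Break 'river' into syllables: riv-er -> riv | er = 2 syllables

2 syllables


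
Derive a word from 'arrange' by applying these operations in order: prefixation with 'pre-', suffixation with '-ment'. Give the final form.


Step 1: Add prefix 'pre-' to 'arrange' = 'prearrange'
Step 2: Add suffix '-ment' to 'prearrange' = 'prearrangement'

prearrangement


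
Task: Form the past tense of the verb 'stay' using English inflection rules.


Apply rule: Add -ed. 'stay' becomes 'stayed'.

stayed


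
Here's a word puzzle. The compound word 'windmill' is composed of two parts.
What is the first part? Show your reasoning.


Split 'windmill' into 'wind' + 'mill'. The first part is 'wind'.

wind


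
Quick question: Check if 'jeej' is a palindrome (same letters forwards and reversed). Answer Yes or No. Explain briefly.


Forward: 'jeej'
Reversed: 'jeej'
They are identical.

Yes


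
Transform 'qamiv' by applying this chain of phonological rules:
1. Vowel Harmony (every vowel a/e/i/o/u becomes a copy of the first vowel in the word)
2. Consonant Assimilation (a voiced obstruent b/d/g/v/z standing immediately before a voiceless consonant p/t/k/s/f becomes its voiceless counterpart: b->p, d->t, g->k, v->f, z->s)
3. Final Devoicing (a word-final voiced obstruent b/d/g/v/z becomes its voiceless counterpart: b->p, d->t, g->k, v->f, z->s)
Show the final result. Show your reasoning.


Starting form: 'qamiv'
Rule 1: Vowel Harmony: all vowels become 'a' (matching first vowel). 'qamiv' -> 'qamav'
Rule 2: Consonant Assimilation: no voiced obstruent (b/d/g/v/z) stands immediately before a voiceless consonant (p/t/k/s/f). No change.
Rule 3: Final Devoicing: word-final voiced obstruent 'v' becomes voiceless 'f'. 'qamav' -> 'qamaf'
Final form: 'qamaf'

qamaf


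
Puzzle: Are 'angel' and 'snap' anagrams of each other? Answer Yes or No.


Sorted letters of 'angel': 'aegln'
Sorted letters of 'snap': 'anps'
They do not match.

No


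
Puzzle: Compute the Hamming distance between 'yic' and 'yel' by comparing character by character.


Alignment:
Position 1: 'y' vs 'y' = match
Position 2: 'i' vs 'e' = DIFFER
Position 3: 'c' vs 'l' = DIFFER
Total differences: 2

2
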